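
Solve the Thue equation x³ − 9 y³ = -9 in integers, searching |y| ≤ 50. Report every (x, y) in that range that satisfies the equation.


The equation is x³ - 9y³ = -9. For fixed y, x³ = 9·y³ − 9, so a solution requires the RHS to be a perfect cube.
Strategy: iterate y from -50 to 50, compute RHS = 9·y³ − 9, and check whether it is a (positive or negative) perfect cube.
Check small values of y:
  y = 0: RHS = -9 is not a perfect cube.
  y = 1: RHS = 0 = (0)³ ⇒ x = 0 works.
  y = -1: RHS = -18 is not a perfect cube.
  y = 2: RHS = 63 is not a perfect cube.
  y = -2: RHS = -81 is not a perfect cube.
  y = 3: RHS = 234 is not a perfect cube.
  y = -3: RHS = -252 is not a perfect cube.
Continuing the search up to |y| = 50 finds no further solutions beyond those listed.
Collected solutions: (0, 1).

Solutions (with |y| ≤ 50): (0, 1).


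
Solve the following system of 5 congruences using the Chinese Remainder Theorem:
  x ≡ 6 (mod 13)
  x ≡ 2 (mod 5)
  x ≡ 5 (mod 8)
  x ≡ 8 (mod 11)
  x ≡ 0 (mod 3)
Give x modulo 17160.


Product of moduli M = 13 · 5 · 8 · 11 · 3 = 17160.
Merge one congruence at a time:
  Start: x ≡ 6 (mod 13).
  Combine with x ≡ 2 (mod 5); new modulus lcm = 65.
    Write x = 6 + 13·t and substitute into x ≡ 2 (mod 5): 13·t ≡ 2 − 6 = -4 (mod 5).
    Reduce coefficients mod 5: 3·t ≡ 1 (mod 5).
    The inverse of 3 mod 5 is 2 (since 3·2 = 6 = 1·5 + 1), so t ≡ 2·1 = 2 ≡ 2 (mod 5).
    Then x = 6 + 13·2 = 32, valid modulo lcm(13, 5) = 65: x ≡ 32 (mod 65).
  Combine with x ≡ 5 (mod 8); new modulus lcm = 520.
    Write x = 32 + 65·t and substitute into x ≡ 5 (mod 8): 65·t ≡ 5 − 32 = -27 (mod 8).
    Reduce coefficients mod 8: 1·t ≡ 5 (mod 8).
    So t ≡ 5 (mod 8).
    Then x = 32 + 65·5 = 357, valid modulo lcm(65, 8) = 520: x ≡ 357 (mod 520).
  Combine with x ≡ 8 (mod 11); new modulus lcm = 5720.
    Write x = 357 + 520·t and substitute into x ≡ 8 (mod 11): 520·t ≡ 8 − 357 = -349 (mod 11).
    Reduce coefficients mod 11: 3·t ≡ 3 (mod 11).
    The inverse of 3 mod 11 is 4 (since 3·4 = 12 = 1·11 + 1), so t ≡ 4·3 = 12 ≡ 1 (mod 11).
    Then x = 357 + 520·1 = 877, valid modulo lcm(520, 11) = 5720: x ≡ 877 (mod 5720).
  Combine with x ≡ 0 (mod 3); new modulus lcm = 17160.
    Write x = 877 + 5720·t and substitute into x ≡ 0 (mod 3): 5720·t ≡ 0 − 877 = -877 (mod 3).
    Reduce coefficients mod 3: 2·t ≡ 2 (mod 3).
    The inverse of 2 mod 3 is 2 (since 2·2 = 4 = 1·3 + 1), so t ≡ 2·2 = 4 ≡ 1 (mod 3).
    Then x = 877 + 5720·1 = 6597, valid modulo lcm(5720, 3) = 17160: x ≡ 6597 (mod 17160).
Verify against each original: 6597 mod 13 = 6, 6597 mod 5 = 2, 6597 mod 8 = 5, 6597 mod 11 = 8, 6597 mod 3 = 0.

x ≡ 6597 (mod 17160).


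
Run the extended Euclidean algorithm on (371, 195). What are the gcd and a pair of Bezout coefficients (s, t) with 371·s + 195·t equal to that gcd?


Euclidean algorithm on (371, 195) — divide until remainder is 0:
  371 = 1 · 195 + 176
  195 = 1 · 176 + 19
  176 = 9 · 19 + 5
  19 = 3 · 5 + 4
  5 = 1 · 4 + 1
  4 = 4 · 1 + 0
gcd(371, 195) = 1.
Track Bezout coefficients alongside the remainders: start with r₀ = 371 = a·1 + b·0 (s = 1, t = 0) and r₁ = 195 = a·0 + b·1 (s = 0, t = 1); each new remainder r_{k+1} = r_{k-1} − q_k·r_k inherits s_{k+1} = s_{k-1} − q_k·s_k, t_{k+1} = t_{k-1} − q_k·t_k, so r_k = a·s_k + b·t_k at every step:
  q = 1: r = 176, s = 1 − 1·0 = 1, t = 0 − 1·1 = -1  (check: 371·1 + 195·(-1) = 176)
  q = 1: r = 19, s = 0 − 1·1 = -1, t = 1 − 1·(-1) = 2  (check: 371·(-1) + 195·2 = 19)
  q = 9: r = 5, s = 1 − 9·(-1) = 10, t = -1 − 9·2 = -19  (check: 371·10 + 195·(-19) = 5)
  q = 3: r = 4, s = -1 − 3·10 = -31, t = 2 − 3·(-19) = 59  (check: 371·(-31) + 195·59 = 4)
  q = 1: r = 1, s = 10 − 1·(-31) = 41, t = -19 − 1·59 = -78  (check: 371·41 + 195·(-78) = 1)
The row with r = 1 (the gcd) gives the Bezout coefficients s = 41, t = -78.
Result: 371 · (41) + 195 · (-78) = 1.

gcd(371, 195) = 1; s = 41, t = -78 (check: 371·41 + 195·(-78) = 1).


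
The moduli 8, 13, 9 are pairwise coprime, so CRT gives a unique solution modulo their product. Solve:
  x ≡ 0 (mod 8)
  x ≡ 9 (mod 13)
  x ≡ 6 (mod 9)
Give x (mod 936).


Moduli 8, 13, 9 are pairwise coprime; by CRT there is a unique solution modulo M = 8 · 13 · 9 = 936.
Solve pairwise, accumulating the modulus:
  Start with x ≡ 0 (mod 8).
  Combine with x ≡ 9 (mod 13): since gcd(8, 13) = 1, we get a unique residue mod 104.
    Write x = 0 + 8·t and substitute into x ≡ 9 (mod 13): 8·t ≡ 9 − 0 = 9 (mod 13).
    The inverse of 8 mod 13 is 5 (since 8·5 = 40 = 3·13 + 1), so t ≡ 5·9 = 45 ≡ 6 (mod 13).
    Then x = 0 + 8·6 = 48, valid modulo lcm(8, 13) = 104: x ≡ 48 (mod 104).
  Combine with x ≡ 6 (mod 9): since gcd(104, 9) = 1, we get a unique residue mod 936.
    Write x = 48 + 104·t and substitute into x ≡ 6 (mod 9): 104·t ≡ 6 − 48 = -42 (mod 9).
    Reduce coefficients mod 9: 5·t ≡ 3 (mod 9).
    The inverse of 5 mod 9 is 2 (since 5·2 = 10 = 1·9 + 1), so t ≡ 2·3 = 6 ≡ 6 (mod 9).
    Then x = 48 + 104·6 = 672, valid modulo lcm(104, 9) = 936: x ≡ 672 (mod 936).
Verify: 672 mod 8 = 0 ✓, 672 mod 13 = 9 ✓, 672 mod 9 = 6 ✓.

x ≡ 672 (mod 936).


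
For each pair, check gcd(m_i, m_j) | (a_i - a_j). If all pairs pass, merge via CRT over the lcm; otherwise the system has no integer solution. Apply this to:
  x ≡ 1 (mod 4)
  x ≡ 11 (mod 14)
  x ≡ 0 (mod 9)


Moduli 4, 14, 9 are not pairwise coprime, so CRT works modulo lcm(m_i) when all pairwise compatibility conditions hold.
Pairwise compatibility: gcd(m_i, m_j) must divide a_i - a_j for every pair.
Merge one congruence at a time:
  Start: x ≡ 1 (mod 4).
  Combine with x ≡ 11 (mod 14): gcd(4, 14) = 2; 11 - 1 = 10, which IS divisible by 2, so compatible.
    Write x = 1 + 4·t and substitute into x ≡ 11 (mod 14): 4·t ≡ 11 − 1 = 10 (mod 14).
    Divide the congruence (and modulus) by g = 2: 2·t ≡ 5 (mod 7).
    The inverse of 2 mod 7 is 4 (since 2·4 = 8 = 1·7 + 1), so t ≡ 4·5 = 20 ≡ 6 (mod 7).
    Then x = 1 + 4·6 = 25, valid modulo lcm(4, 14) = 28: x ≡ 25 (mod 28).
  Combine with x ≡ 0 (mod 9): gcd(28, 9) = 1; 0 - 25 = -25, which IS divisible by 1, so compatible.
    Write x = 25 + 28·t and substitute into x ≡ 0 (mod 9): 28·t ≡ 0 − 25 = -25 (mod 9).
    Reduce coefficients mod 9: 1·t ≡ 2 (mod 9).
    So t ≡ 2 (mod 9).
    Then x = 25 + 28·2 = 81, valid modulo lcm(28, 9) = 252: x ≡ 81 (mod 252).
Verify: 81 mod 4 = 1, 81 mod 14 = 11, 81 mod 9 = 0.

x ≡ 81 (mod 252).


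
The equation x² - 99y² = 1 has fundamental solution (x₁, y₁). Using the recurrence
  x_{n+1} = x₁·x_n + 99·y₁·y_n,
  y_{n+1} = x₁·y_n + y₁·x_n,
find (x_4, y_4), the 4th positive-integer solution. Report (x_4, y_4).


Step 1: Find the fundamental solution (x₁, y₁) of x² - 99y² = 1.
  Expand √99 as a continued fraction. a₀ = ⌊√99⌋ = 9; iterate m_{k+1} = d_k·a_k − m_k, d_{k+1} = (99 − m_{k+1}²)/d_k, a_{k+1} = ⌊(a₀ + m_{k+1})/d_{k+1}⌋ (starting m₀ = 0, d₀ = 1), with convergents p_k = a_k·p_{k-1} + p_{k-2}, q_k = a_k·q_{k-1} + q_{k-2} (p₋₁ = 1, q₋₁ = 0):
  k = 0: a₀ = 9; p₀/q₀ = 9/1; p₀² − 99·q₀² = 81 − 99 = -18.
  k = 1: m = 9, d = 18, a = ⌊(9 + 9)/18⌋ = 1; p/q = (1·9 + 1)/(1·1 + 0) = 10/1; p² − 99·q² = 100 − 99 = 1.
  The first convergent with p² − 99·q² = 1 gives the fundamental solution (x₁, y₁) = (10, 1).
Step 2: Apply the recurrence (x_{n+1}, y_{n+1}) = (x₁x_n + 99y₁y_n, x₁y_n + y₁x_n) repeatedly.
  From (x_1, y_1) = (10, 1): x_2 = 10·10 + 99·1·1 = 199; y_2 = 10·1 + 1·10 = 20.
  From (x_2, y_2) = (199, 20): x_3 = 10·199 + 99·1·20 = 3970; y_3 = 10·20 + 1·199 = 399.
  From (x_3, y_3) = (3970, 399): x_4 = 10·3970 + 99·1·399 = 79201; y_4 = 10·399 + 1·3970 = 7960.
Step 3: Verify x_4² - 99·y_4² = 6272798401 - 6272798400 = 1 (should be 1). ✓

(x_1, y_1) = (10, 1); (x_4, y_4) = (79201, 7960).


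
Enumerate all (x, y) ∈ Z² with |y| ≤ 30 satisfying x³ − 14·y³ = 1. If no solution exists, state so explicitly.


The equation is x³ - 14y³ = 1. For fixed y, x³ = 14·y³ + 1, so a solution requires the RHS to be a perfect cube.
Strategy: iterate y from -30 to 30, compute RHS = 14·y³ + 1, and check whether it is a (positive or negative) perfect cube.
Check small values of y:
  y = 0: RHS = 1 = (1)³ ⇒ x = 1 works.
  y = 1: RHS = 15 is not a perfect cube.
  y = -1: RHS = -13 is not a perfect cube.
  y = 2: RHS = 113 is not a perfect cube.
  y = -2: RHS = -111 is not a perfect cube.
  y = 3: RHS = 379 is not a perfect cube.
  y = -3: RHS = -377 is not a perfect cube.
Continuing the search up to |y| = 30 finds no further solutions beyond those listed.
Collected solutions: (1, 0).

Solutions (with |y| ≤ 30): (1, 0).


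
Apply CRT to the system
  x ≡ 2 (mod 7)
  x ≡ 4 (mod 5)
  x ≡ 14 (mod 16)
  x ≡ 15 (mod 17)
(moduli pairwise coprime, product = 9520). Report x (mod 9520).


Product of moduli M = 7 · 5 · 16 · 17 = 9520.
Merge one congruence at a time:
  Start: x ≡ 2 (mod 7).
  Combine with x ≡ 4 (mod 5); new modulus lcm = 35.
    Write x = 2 + 7·t and substitute into x ≡ 4 (mod 5): 7·t ≡ 4 − 2 = 2 (mod 5).
    Reduce coefficients mod 5: 2·t ≡ 2 (mod 5).
    The inverse of 2 mod 5 is 3 (since 2·3 = 6 = 1·5 + 1), so t ≡ 3·2 = 6 ≡ 1 (mod 5).
    Then x = 2 + 7·1 = 9, valid modulo lcm(7, 5) = 35: x ≡ 9 (mod 35).
  Combine with x ≡ 14 (mod 16); new modulus lcm = 560.
    Write x = 9 + 35·t and substitute into x ≡ 14 (mod 16): 35·t ≡ 14 − 9 = 5 (mod 16).
    Reduce coefficients mod 16: 3·t ≡ 5 (mod 16).
    The inverse of 3 mod 16 is 11 (since 3·11 = 33 = 2·16 + 1), so t ≡ 11·5 = 55 ≡ 7 (mod 16).
    Then x = 9 + 35·7 = 254, valid modulo lcm(35, 16) = 560: x ≡ 254 (mod 560).
  Combine with x ≡ 15 (mod 17); new modulus lcm = 9520.
    Write x = 254 + 560·t and substitute into x ≡ 15 (mod 17): 560·t ≡ 15 − 254 = -239 (mod 17).
    Reduce coefficients mod 17: 16·t ≡ 16 (mod 17).
    The inverse of 16 mod 17 is 16 (since 16·16 = 256 = 15·17 + 1), so t ≡ 16·16 = 256 ≡ 1 (mod 17).
    Then x = 254 + 560·1 = 814, valid modulo lcm(560, 17) = 9520: x ≡ 814 (mod 9520).
Verify against each original: 814 mod 7 = 2, 814 mod 5 = 4, 814 mod 16 = 14, 814 mod 17 = 15.

x ≡ 814 (mod 9520).


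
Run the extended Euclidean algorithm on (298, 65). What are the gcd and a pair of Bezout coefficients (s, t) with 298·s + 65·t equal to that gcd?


Euclidean algorithm on (298, 65) — divide until remainder is 0:
  298 = 4 · 65 + 38
  65 = 1 · 38 + 27
  38 = 1 · 27 + 11
  27 = 2 · 11 + 5
  11 = 2 · 5 + 1
  5 = 5 · 1 + 0
gcd(298, 65) = 1.
Track Bezout coefficients alongside the remainders: start with r₀ = 298 = a·1 + b·0 (s = 1, t = 0) and r₁ = 65 = a·0 + b·1 (s = 0, t = 1); each new remainder r_{k+1} = r_{k-1} − q_k·r_k inherits s_{k+1} = s_{k-1} − q_k·s_k, t_{k+1} = t_{k-1} − q_k·t_k, so r_k = a·s_k + b·t_k at every step:
  q = 4: r = 38, s = 1 − 4·0 = 1, t = 0 − 4·1 = -4  (check: 298·1 + 65·(-4) = 38)
  q = 1: r = 27, s = 0 − 1·1 = -1, t = 1 − 1·(-4) = 5  (check: 298·(-1) + 65·5 = 27)
  q = 1: r = 11, s = 1 − 1·(-1) = 2, t = -4 − 1·5 = -9  (check: 298·2 + 65·(-9) = 11)
  q = 2: r = 5, s = -1 − 2·2 = -5, t = 5 − 2·(-9) = 23  (check: 298·(-5) + 65·23 = 5)
  q = 2: r = 1, s = 2 − 2·(-5) = 12, t = -9 − 2·23 = -55  (check: 298·12 + 65·(-55) = 1)
The row with r = 1 (the gcd) gives the Bezout coefficients s = 12, t = -55.
Result: 298 · (12) + 65 · (-55) = 1.

gcd(298, 65) = 1; s = 12, t = -55 (check: 298·12 + 65·(-55) = 1).


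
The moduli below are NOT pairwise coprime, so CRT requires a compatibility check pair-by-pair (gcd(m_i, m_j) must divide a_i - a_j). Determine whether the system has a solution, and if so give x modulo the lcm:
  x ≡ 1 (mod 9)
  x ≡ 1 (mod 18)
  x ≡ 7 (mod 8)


Moduli 9, 18, 8 are not pairwise coprime, so CRT works modulo lcm(m_i) when all pairwise compatibility conditions hold.
Pairwise compatibility: gcd(m_i, m_j) must divide a_i - a_j for every pair.
Merge one congruence at a time:
  Start: x ≡ 1 (mod 9).
  Combine with x ≡ 1 (mod 18): gcd(9, 18) = 9; 1 - 1 = 0, which IS divisible by 9, so compatible.
    Write x = 1 + 9·t and substitute into x ≡ 1 (mod 18): 9·t ≡ 1 − 1 = 0 (mod 18).
    Divide the congruence (and modulus) by g = 9: 1·t ≡ 0 (mod 2).
    So t ≡ 0 (mod 2).
    Then x = 1 + 9·0 = 1, valid modulo lcm(9, 18) = 18: x ≡ 1 (mod 18).
  Combine with x ≡ 7 (mod 8): gcd(18, 8) = 2; 7 - 1 = 6, which IS divisible by 2, so compatible.
    Write x = 1 + 18·t and substitute into x ≡ 7 (mod 8): 18·t ≡ 7 − 1 = 6 (mod 8).
    Divide the congruence (and modulus) by g = 2: 9·t ≡ 3 (mod 4).
    Reduce coefficients mod 4: 1·t ≡ 3 (mod 4).
    So t ≡ 3 (mod 4).
    Then x = 1 + 18·3 = 55, valid modulo lcm(18, 8) = 72: x ≡ 55 (mod 72).
Verify: 55 mod 9 = 1, 55 mod 18 = 1, 55 mod 8 = 7.

x ≡ 55 (mod 72).


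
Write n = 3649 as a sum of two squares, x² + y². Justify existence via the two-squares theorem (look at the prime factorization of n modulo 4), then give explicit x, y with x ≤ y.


Step 1: Factor n = 3649 = 41 · 89.
Step 2: Check the mod-4 condition on each prime factor: 41 ≡ 1 (mod 4), exponent 1; 89 ≡ 1 (mod 4), exponent 1.
All primes ≡ 3 (mod 4) appear to even exponent (or don't appear), so by the two-squares theorem n IS expressible as a sum of two squares.
Step 3: Build a representation. Here n = 41 · 89 is a product of primes ≡ 1 (mod 4). Each prime p ≡ 1 (mod 4) is itself a sum of two squares; find a² by testing p − a² for a perfect square:
  41: 41 − 1² = 40, 41 − 2² = 37, 41 − 3² = 32, 41 − 4² = 25 = 5² ⇒ 41 = 4² + 5².
  89: 89 − 1² = 88, 89 − 2² = 85, 89 − 3² = 80, 89 − 4² = 73, 89 − 5² = 64 = 8² ⇒ 89 = 5² + 8².
  Combine using the Brahmagupta–Fibonacci identity (a² + b²)(c² + d²) = (ac − bd)² + (ad + bc)² = (ac + bd)² + (ad − bc)²:
  41 · 89 = 3649: from (4² + 5²)(5² + 8²), take (4·5 − 5·8, 4·8 + 5·5) = (20 − 40, 32 + 25) = (-20, 57); dropping signs (only squares matter) gives (20, 57); check 20² + 57² = 400 + 3249 = 3649 ✓.
Step 4: Order so x ≤ y and verify: 20² + 57² = 400 + 3249 = 3649 = n. ✓

n = 3649 = 20² + 57² (one valid representation with x ≤ y).


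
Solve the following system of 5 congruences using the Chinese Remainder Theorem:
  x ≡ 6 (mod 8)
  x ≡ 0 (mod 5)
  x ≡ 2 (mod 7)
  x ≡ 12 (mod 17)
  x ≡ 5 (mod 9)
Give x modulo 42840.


Product of moduli M = 8 · 5 · 7 · 17 · 9 = 42840.
Merge one congruence at a time:
  Start: x ≡ 6 (mod 8).
  Combine with x ≡ 0 (mod 5); new modulus lcm = 40.
    Write x = 6 + 8·t and substitute into x ≡ 0 (mod 5): 8·t ≡ 0 − 6 = -6 (mod 5).
    Reduce coefficients mod 5: 3·t ≡ 4 (mod 5).
    The inverse of 3 mod 5 is 2 (since 3·2 = 6 = 1·5 + 1), so t ≡ 2·4 = 8 ≡ 3 (mod 5).
    Then x = 6 + 8·3 = 30, valid modulo lcm(8, 5) = 40: x ≡ 30 (mod 40).
  Combine with x ≡ 2 (mod 7); new modulus lcm = 280.
    Write x = 30 + 40·t and substitute into x ≡ 2 (mod 7): 40·t ≡ 2 − 30 = -28 (mod 7).
    Reduce coefficients mod 7: 5·t ≡ 0 (mod 7).
    The inverse of 5 mod 7 is 3 (since 5·3 = 15 = 2·7 + 1), so t ≡ 3·0 = 0 ≡ 0 (mod 7).
    Then x = 30 + 40·0 = 30, valid modulo lcm(40, 7) = 280: x ≡ 30 (mod 280).
  Combine with x ≡ 12 (mod 17); new modulus lcm = 4760.
    Write x = 30 + 280·t and substitute into x ≡ 12 (mod 17): 280·t ≡ 12 − 30 = -18 (mod 17).
    Reduce coefficients mod 17: 8·t ≡ 16 (mod 17).
    The inverse of 8 mod 17 is 15 (since 8·15 = 120 = 7·17 + 1), so t ≡ 15·16 = 240 ≡ 2 (mod 17).
    Then x = 30 + 280·2 = 590, valid modulo lcm(280, 17) = 4760: x ≡ 590 (mod 4760).
  Combine with x ≡ 5 (mod 9); new modulus lcm = 42840.
    Write x = 590 + 4760·t and substitute into x ≡ 5 (mod 9): 4760·t ≡ 5 − 590 = -585 (mod 9).
    Reduce coefficients mod 9: 8·t ≡ 0 (mod 9).
    The inverse of 8 mod 9 is 8 (since 8·8 = 64 = 7·9 + 1), so t ≡ 8·0 = 0 ≡ 0 (mod 9).
    Then x = 590 + 4760·0 = 590, valid modulo lcm(4760, 9) = 42840: x ≡ 590 (mod 42840).
Verify against each original: 590 mod 8 = 6, 590 mod 5 = 0, 590 mod 7 = 2, 590 mod 17 = 12, 590 mod 9 = 5.

x ≡ 590 (mod 42840).


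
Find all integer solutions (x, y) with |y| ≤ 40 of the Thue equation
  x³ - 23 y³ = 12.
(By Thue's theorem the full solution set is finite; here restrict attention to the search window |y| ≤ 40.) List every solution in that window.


The equation is x³ - 23y³ = 12. For fixed y, x³ = 23·y³ + 12, so a solution requires the RHS to be a perfect cube.
Strategy: iterate y from -40 to 40, compute RHS = 23·y³ + 12, and check whether it is a (positive or negative) perfect cube.
Check small values of y:
  y = 0: RHS = 12 is not a perfect cube.
  y = 1: RHS = 35 is not a perfect cube.
  y = -1: RHS = -11 is not a perfect cube.
  y = 2: RHS = 196 is not a perfect cube.
  y = -2: RHS = -172 is not a perfect cube.
  y = 3: RHS = 633 is not a perfect cube.
  y = -3: RHS = -609 is not a perfect cube.
Continuing the search up to |y| = 40 finds no solutions either.
No (x, y) in the scanned range satisfies the equation.

No integer solutions with |y| ≤ 40.


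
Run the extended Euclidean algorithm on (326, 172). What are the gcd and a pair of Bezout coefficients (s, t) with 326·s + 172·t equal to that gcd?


Euclidean algorithm on (326, 172) — divide until remainder is 0:
  326 = 1 · 172 + 154
  172 = 1 · 154 + 18
  154 = 8 · 18 + 10
  18 = 1 · 10 + 8
  10 = 1 · 8 + 2
  8 = 4 · 2 + 0
gcd(326, 172) = 2.
Track Bezout coefficients alongside the remainders: start with r₀ = 326 = a·1 + b·0 (s = 1, t = 0) and r₁ = 172 = a·0 + b·1 (s = 0, t = 1); each new remainder r_{k+1} = r_{k-1} − q_k·r_k inherits s_{k+1} = s_{k-1} − q_k·s_k, t_{k+1} = t_{k-1} − q_k·t_k, so r_k = a·s_k + b·t_k at every step:
  q = 1: r = 154, s = 1 − 1·0 = 1, t = 0 − 1·1 = -1  (check: 326·1 + 172·(-1) = 154)
  q = 1: r = 18, s = 0 − 1·1 = -1, t = 1 − 1·(-1) = 2  (check: 326·(-1) + 172·2 = 18)
  q = 8: r = 10, s = 1 − 8·(-1) = 9, t = -1 − 8·2 = -17  (check: 326·9 + 172·(-17) = 10)
  q = 1: r = 8, s = -1 − 1·9 = -10, t = 2 − 1·(-17) = 19  (check: 326·(-10) + 172·19 = 8)
  q = 1: r = 2, s = 9 − 1·(-10) = 19, t = -17 − 1·19 = -36  (check: 326·19 + 172·(-36) = 2)
The row with r = 2 (the gcd) gives the Bezout coefficients s = 19, t = -36.
Result: 326 · (19) + 172 · (-36) = 2.

gcd(326, 172) = 2; s = 19, t = -36 (check: 326·19 + 172·(-36) = 2).


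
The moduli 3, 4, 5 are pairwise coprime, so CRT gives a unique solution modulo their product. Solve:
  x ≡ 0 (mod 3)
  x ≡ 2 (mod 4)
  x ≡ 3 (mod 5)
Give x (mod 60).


Moduli 3, 4, 5 are pairwise coprime; by CRT there is a unique solution modulo M = 3 · 4 · 5 = 60.
Solve pairwise, accumulating the modulus:
  Start with x ≡ 0 (mod 3).
  Combine with x ≡ 2 (mod 4): since gcd(3, 4) = 1, we get a unique residue mod 12.
    Write x = 0 + 3·t and substitute into x ≡ 2 (mod 4): 3·t ≡ 2 − 0 = 2 (mod 4).
    The inverse of 3 mod 4 is 3 (since 3·3 = 9 = 2·4 + 1), so t ≡ 3·2 = 6 ≡ 2 (mod 4).
    Then x = 0 + 3·2 = 6, valid modulo lcm(3, 4) = 12: x ≡ 6 (mod 12).
  Combine with x ≡ 3 (mod 5): since gcd(12, 5) = 1, we get a unique residue mod 60.
    Write x = 6 + 12·t and substitute into x ≡ 3 (mod 5): 12·t ≡ 3 − 6 = -3 (mod 5).
    Reduce coefficients mod 5: 2·t ≡ 2 (mod 5).
    The inverse of 2 mod 5 is 3 (since 2·3 = 6 = 1·5 + 1), so t ≡ 3·2 = 6 ≡ 1 (mod 5).
    Then x = 6 + 12·1 = 18, valid modulo lcm(12, 5) = 60: x ≡ 18 (mod 60).
Verify: 18 mod 3 = 0 ✓, 18 mod 4 = 2 ✓, 18 mod 5 = 3 ✓.

x ≡ 18 (mod 60).


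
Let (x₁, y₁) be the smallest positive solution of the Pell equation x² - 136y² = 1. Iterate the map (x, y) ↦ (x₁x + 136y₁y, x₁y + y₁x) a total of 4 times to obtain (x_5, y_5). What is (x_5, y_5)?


Step 1: Find the fundamental solution (x₁, y₁) of x² - 136y² = 1.
  Expand √136 as a continued fraction. a₀ = ⌊√136⌋ = 11; iterate m_{k+1} = d_k·a_k − m_k, d_{k+1} = (136 − m_{k+1}²)/d_k, a_{k+1} = ⌊(a₀ + m_{k+1})/d_{k+1}⌋ (starting m₀ = 0, d₀ = 1), with convergents p_k = a_k·p_{k-1} + p_{k-2}, q_k = a_k·q_{k-1} + q_{k-2} (p₋₁ = 1, q₋₁ = 0):
  k = 0: a₀ = 11; p₀/q₀ = 11/1; p₀² − 136·q₀² = 121 − 136 = -15.
  k = 1: m = 11, d = 15, a = ⌊(11 + 11)/15⌋ = 1; p/q = (1·11 + 1)/(1·1 + 0) = 12/1; p² − 136·q² = 144 − 136 = 8.
  k = 2: m = 4, d = 8, a = ⌊(11 + 4)/8⌋ = 1; p/q = (1·12 + 11)/(1·1 + 1) = 23/2; p² − 136·q² = 529 − 544 = -15.
  k = 3: m = 4, d = 15, a = ⌊(11 + 4)/15⌋ = 1; p/q = (1·23 + 12)/(1·2 + 1) = 35/3; p² − 136·q² = 1225 − 1224 = 1.
  The first convergent with p² − 136·q² = 1 gives the fundamental solution (x₁, y₁) = (35, 3).
Step 2: Apply the recurrence (x_{n+1}, y_{n+1}) = (x₁x_n + 136y₁y_n, x₁y_n + y₁x_n) repeatedly.
  From (x_1, y_1) = (35, 3): x_2 = 35·35 + 136·3·3 = 2449; y_2 = 35·3 + 3·35 = 210.
  From (x_2, y_2) = (2449, 210): x_3 = 35·2449 + 136·3·210 = 171395; y_3 = 35·210 + 3·2449 = 14697.
  From (x_3, y_3) = (171395, 14697): x_4 = 35·171395 + 136·3·14697 = 11995201; y_4 = 35·14697 + 3·171395 = 1028580.
  From (x_4, y_4) = (11995201, 1028580): x_5 = 35·11995201 + 136·3·1028580 = 839492675; y_5 = 35·1028580 + 3·11995201 = 71985903.
Step 3: Verify x_5² - 136·y_5² = 704747951378655625 - 704747951378655624 = 1 (should be 1). ✓

(x_1, y_1) = (35, 3); (x_5, y_5) = (839492675, 71985903).


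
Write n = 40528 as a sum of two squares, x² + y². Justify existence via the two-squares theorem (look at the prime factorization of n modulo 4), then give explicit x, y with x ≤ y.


Step 1: Factor n = 40528 = 2^4 · 17 · 149.
Step 2: Check the mod-4 condition on each prime factor: 2 = 2 (special); 17 ≡ 1 (mod 4), exponent 1; 149 ≡ 1 (mod 4), exponent 1.
All primes ≡ 3 (mod 4) appear to even exponent (or don't appear), so by the two-squares theorem n IS expressible as a sum of two squares.
Step 3: Build a representation. Group n = k² · m with k = 4 and m = 17 · 149 = 2533 (a product of primes ≡ 1 (mod 4)); a representation of m scales to one of n via (k·x)² + (k·y)² = k²(x² + y²). Each prime p ≡ 1 (mod 4) is itself a sum of two squares; find a² by testing p − a² for a perfect square:
  17: 17 − 1² = 16 = 4² ⇒ 17 = 1² + 4².
  149: 149 − 1² = 148, 149 − 2² = 145, 149 − 3² = 140, 149 − 4² = 133, 149 − 5² = 124, 149 − 6² = 113, 149 − 7² = 100 = 10² ⇒ 149 = 7² + 10².
  Combine using the Brahmagupta–Fibonacci identity (a² + b²)(c² + d²) = (ac − bd)² + (ad + bc)² = (ac + bd)² + (ad − bc)²:
  17 · 149 = 2533: from (1² + 4²)(7² + 10²), take (1·7 − 4·10, 1·10 + 4·7) = (7 − 40, 10 + 28) = (-33, 38); dropping signs (only squares matter) gives (33, 38); check 33² + 38² = 1089 + 1444 = 2533 ✓.
  Scale by k = 4: (4·33, 4·38) = (132, 152).
Step 4: Order so x ≤ y and verify: 132² + 152² = 17424 + 23104 = 40528 = n. ✓

n = 40528 = 132² + 152² (one valid representation with x ≤ y).


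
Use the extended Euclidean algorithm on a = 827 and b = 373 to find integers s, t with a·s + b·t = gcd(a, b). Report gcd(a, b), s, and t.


Euclidean algorithm on (827, 373) — divide until remainder is 0:
  827 = 2 · 373 + 81
  373 = 4 · 81 + 49
  81 = 1 · 49 + 32
  49 = 1 · 32 + 17
  32 = 1 · 17 + 15
  17 = 1 · 15 + 2
  15 = 7 · 2 + 1
  2 = 2 · 1 + 0
gcd(827, 373) = 1.
Track Bezout coefficients alongside the remainders: start with r₀ = 827 = a·1 + b·0 (s = 1, t = 0) and r₁ = 373 = a·0 + b·1 (s = 0, t = 1); each new remainder r_{k+1} = r_{k-1} − q_k·r_k inherits s_{k+1} = s_{k-1} − q_k·s_k, t_{k+1} = t_{k-1} − q_k·t_k, so r_k = a·s_k + b·t_k at every step:
  q = 2: r = 81, s = 1 − 2·0 = 1, t = 0 − 2·1 = -2  (check: 827·1 + 373·(-2) = 81)
  q = 4: r = 49, s = 0 − 4·1 = -4, t = 1 − 4·(-2) = 9  (check: 827·(-4) + 373·9 = 49)
  q = 1: r = 32, s = 1 − 1·(-4) = 5, t = -2 − 1·9 = -11  (check: 827·5 + 373·(-11) = 32)
  q = 1: r = 17, s = -4 − 1·5 = -9, t = 9 − 1·(-11) = 20  (check: 827·(-9) + 373·20 = 17)
  q = 1: r = 15, s = 5 − 1·(-9) = 14, t = -11 − 1·20 = -31  (check: 827·14 + 373·(-31) = 15)
  q = 1: r = 2, s = -9 − 1·14 = -23, t = 20 − 1·(-31) = 51  (check: 827·(-23) + 373·51 = 2)
  q = 7: r = 1, s = 14 − 7·(-23) = 175, t = -31 − 7·51 = -388  (check: 827·175 + 373·(-388) = 1)
The row with r = 1 (the gcd) gives the Bezout coefficients s = 175, t = -388.
Result: 827 · (175) + 373 · (-388) = 1.

gcd(827, 373) = 1; s = 175, t = -388 (check: 827·175 + 373·(-388) = 1).


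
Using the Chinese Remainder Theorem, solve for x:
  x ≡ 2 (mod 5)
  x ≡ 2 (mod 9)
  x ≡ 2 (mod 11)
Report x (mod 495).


Moduli 5, 9, 11 are pairwise coprime; by CRT there is a unique solution modulo M = 5 · 9 · 11 = 495.
Solve pairwise, accumulating the modulus:
  Start with x ≡ 2 (mod 5).
  Combine with x ≡ 2 (mod 9): since gcd(5, 9) = 1, we get a unique residue mod 45.
    Write x = 2 + 5·t and substitute into x ≡ 2 (mod 9): 5·t ≡ 2 − 2 = 0 (mod 9).
    The inverse of 5 mod 9 is 2 (since 5·2 = 10 = 1·9 + 1), so t ≡ 2·0 = 0 ≡ 0 (mod 9).
    Then x = 2 + 5·0 = 2, valid modulo lcm(5, 9) = 45: x ≡ 2 (mod 45).
  Combine with x ≡ 2 (mod 11): since gcd(45, 11) = 1, we get a unique residue mod 495.
    Write x = 2 + 45·t and substitute into x ≡ 2 (mod 11): 45·t ≡ 2 − 2 = 0 (mod 11).
    Reduce coefficients mod 11: 1·t ≡ 0 (mod 11).
    So t ≡ 0 (mod 11).
    Then x = 2 + 45·0 = 2, valid modulo lcm(45, 11) = 495: x ≡ 2 (mod 495).
Verify: 2 mod 5 = 2 ✓, 2 mod 9 = 2 ✓, 2 mod 11 = 2 ✓.

x ≡ 2 (mod 495).


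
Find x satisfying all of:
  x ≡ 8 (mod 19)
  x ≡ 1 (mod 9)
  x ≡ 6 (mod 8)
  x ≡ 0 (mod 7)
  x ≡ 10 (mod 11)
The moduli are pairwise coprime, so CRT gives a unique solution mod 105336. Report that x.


Product of moduli M = 19 · 9 · 8 · 7 · 11 = 105336.
Merge one congruence at a time:
  Start: x ≡ 8 (mod 19).
  Combine with x ≡ 1 (mod 9); new modulus lcm = 171.
    Write x = 8 + 19·t and substitute into x ≡ 1 (mod 9): 19·t ≡ 1 − 8 = -7 (mod 9).
    Reduce coefficients mod 9: 1·t ≡ 2 (mod 9).
    So t ≡ 2 (mod 9).
    Then x = 8 + 19·2 = 46, valid modulo lcm(19, 9) = 171: x ≡ 46 (mod 171).
  Combine with x ≡ 6 (mod 8); new modulus lcm = 1368.
    Write x = 46 + 171·t and substitute into x ≡ 6 (mod 8): 171·t ≡ 6 − 46 = -40 (mod 8).
    Reduce coefficients mod 8: 3·t ≡ 0 (mod 8).
    The inverse of 3 mod 8 is 3 (since 3·3 = 9 = 1·8 + 1), so t ≡ 3·0 = 0 ≡ 0 (mod 8).
    Then x = 46 + 171·0 = 46, valid modulo lcm(171, 8) = 1368: x ≡ 46 (mod 1368).
  Combine with x ≡ 0 (mod 7); new modulus lcm = 9576.
    Write x = 46 + 1368·t and substitute into x ≡ 0 (mod 7): 1368·t ≡ 0 − 46 = -46 (mod 7).
    Reduce coefficients mod 7: 3·t ≡ 3 (mod 7).
    The inverse of 3 mod 7 is 5 (since 3·5 = 15 = 2·7 + 1), so t ≡ 5·3 = 15 ≡ 1 (mod 7).
    Then x = 46 + 1368·1 = 1414, valid modulo lcm(1368, 7) = 9576: x ≡ 1414 (mod 9576).
  Combine with x ≡ 10 (mod 11); new modulus lcm = 105336.
    Write x = 1414 + 9576·t and substitute into x ≡ 10 (mod 11): 9576·t ≡ 10 − 1414 = -1404 (mod 11).
    Reduce coefficients mod 11: 6·t ≡ 4 (mod 11).
    The inverse of 6 mod 11 is 2 (since 6·2 = 12 = 1·11 + 1), so t ≡ 2·4 = 8 ≡ 8 (mod 11).
    Then x = 1414 + 9576·8 = 78022, valid modulo lcm(9576, 11) = 105336: x ≡ 78022 (mod 105336).
Verify against each original: 78022 mod 19 = 8, 78022 mod 9 = 1, 78022 mod 8 = 6, 78022 mod 7 = 0, 78022 mod 11 = 10.

x ≡ 78022 (mod 105336).


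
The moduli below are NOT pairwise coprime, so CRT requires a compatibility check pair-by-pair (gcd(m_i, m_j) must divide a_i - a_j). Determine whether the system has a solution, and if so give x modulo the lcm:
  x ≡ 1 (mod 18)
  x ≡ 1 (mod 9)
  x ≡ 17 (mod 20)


Moduli 18, 9, 20 are not pairwise coprime, so CRT works modulo lcm(m_i) when all pairwise compatibility conditions hold.
Pairwise compatibility: gcd(m_i, m_j) must divide a_i - a_j for every pair.
Merge one congruence at a time:
  Start: x ≡ 1 (mod 18).
  Combine with x ≡ 1 (mod 9): gcd(18, 9) = 9; 1 - 1 = 0, which IS divisible by 9, so compatible.
    Write x = 1 + 18·t and substitute into x ≡ 1 (mod 9): 18·t ≡ 1 − 1 = 0 (mod 9).
    Divide the congruence (and modulus) by g = 9: 2·t ≡ 0 (mod 1).
    Modulo 1 every t works; take t = 0.
    Then x = 1 + 18·0 = 1, valid modulo lcm(18, 9) = 18: x ≡ 1 (mod 18).
  Combine with x ≡ 17 (mod 20): gcd(18, 20) = 2; 17 - 1 = 16, which IS divisible by 2, so compatible.
    Write x = 1 + 18·t and substitute into x ≡ 17 (mod 20): 18·t ≡ 17 − 1 = 16 (mod 20).
    Divide the congruence (and modulus) by g = 2: 9·t ≡ 8 (mod 10).
    The inverse of 9 mod 10 is 9 (since 9·9 = 81 = 8·10 + 1), so t ≡ 9·8 = 72 ≡ 2 (mod 10).
    Then x = 1 + 18·2 = 37, valid modulo lcm(18, 20) = 180: x ≡ 37 (mod 180).
Verify: 37 mod 18 = 1, 37 mod 9 = 1, 37 mod 20 = 17.

x ≡ 37 (mod 180).


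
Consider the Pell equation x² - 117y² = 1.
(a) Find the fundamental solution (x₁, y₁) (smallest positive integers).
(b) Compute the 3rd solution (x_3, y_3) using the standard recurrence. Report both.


Step 1: Find the fundamental solution (x₁, y₁) of x² - 117y² = 1.
  Expand √117 as a continued fraction. a₀ = ⌊√117⌋ = 10; iterate m_{k+1} = d_k·a_k − m_k, d_{k+1} = (117 − m_{k+1}²)/d_k, a_{k+1} = ⌊(a₀ + m_{k+1})/d_{k+1}⌋ (starting m₀ = 0, d₀ = 1), with convergents p_k = a_k·p_{k-1} + p_{k-2}, q_k = a_k·q_{k-1} + q_{k-2} (p₋₁ = 1, q₋₁ = 0):
  k = 0: a₀ = 10; p₀/q₀ = 10/1; p₀² − 117·q₀² = 100 − 117 = -17.
  k = 1: m = 10, d = 17, a = ⌊(10 + 10)/17⌋ = 1; p/q = (1·10 + 1)/(1·1 + 0) = 11/1; p² − 117·q² = 121 − 117 = 4.
  k = 2: m = 7, d = 4, a = ⌊(10 + 7)/4⌋ = 4; p/q = (4·11 + 10)/(4·1 + 1) = 54/5; p² − 117·q² = 2916 − 2925 = -9.
  k = 3: m = 9, d = 9, a = ⌊(10 + 9)/9⌋ = 2; p/q = (2·54 + 11)/(2·5 + 1) = 119/11; p² − 117·q² = 14161 − 14157 = 4.
  k = 4: m = 9, d = 4, a = ⌊(10 + 9)/4⌋ = 4; p/q = (4·119 + 54)/(4·11 + 5) = 530/49; p² − 117·q² = 280900 − 280917 = -17.
  k = 5: m = 7, d = 17, a = ⌊(10 + 7)/17⌋ = 1; p/q = (1·530 + 119)/(1·49 + 11) = 649/60; p² − 117·q² = 421201 − 421200 = 1.
  The first convergent with p² − 117·q² = 1 gives the fundamental solution (x₁, y₁) = (649, 60).
Step 2: Apply the recurrence (x_{n+1}, y_{n+1}) = (x₁x_n + 117y₁y_n, x₁y_n + y₁x_n) repeatedly.
  From (x_1, y_1) = (649, 60): x_2 = 649·649 + 117·60·60 = 842401; y_2 = 649·60 + 60·649 = 77880.
  From (x_2, y_2) = (842401, 77880): x_3 = 649·842401 + 117·60·77880 = 1093435849; y_3 = 649·77880 + 60·842401 = 101088180.
Step 3: Verify x_3² - 117·y_3² = 1195601955878350801 - 1195601955878350800 = 1 (should be 1). ✓

(x_1, y_1) = (649, 60); (x_3, y_3) = (1093435849, 101088180).


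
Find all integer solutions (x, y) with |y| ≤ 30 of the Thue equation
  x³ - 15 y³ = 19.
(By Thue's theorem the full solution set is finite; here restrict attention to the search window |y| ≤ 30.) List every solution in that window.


The equation is x³ - 15y³ = 19. For fixed y, x³ = 15·y³ + 19, so a solution requires the RHS to be a perfect cube.
Strategy: iterate y from -30 to 30, compute RHS = 15·y³ + 19, and check whether it is a (positive or negative) perfect cube.
Check small values of y:
  y = 0: RHS = 19 is not a perfect cube.
  y = 1: RHS = 34 is not a perfect cube.
  y = -1: RHS = 4 is not a perfect cube.
  y = 2: RHS = 139 is not a perfect cube.
  y = -2: RHS = -101 is not a perfect cube.
  y = 3: RHS = 424 is not a perfect cube.
  y = -3: RHS = -386 is not a perfect cube.
Continuing the search up to |y| = 30 finds no solutions either.
No (x, y) in the scanned range satisfies the equation.

No integer solutions with |y| ≤ 30.


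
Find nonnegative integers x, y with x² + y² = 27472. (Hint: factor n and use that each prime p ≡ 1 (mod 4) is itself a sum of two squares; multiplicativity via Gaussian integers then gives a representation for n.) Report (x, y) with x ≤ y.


Step 1: Factor n = 27472 = 2^4 · 17 · 101.
Step 2: Check the mod-4 condition on each prime factor: 2 = 2 (special); 17 ≡ 1 (mod 4), exponent 1; 101 ≡ 1 (mod 4), exponent 1.
All primes ≡ 3 (mod 4) appear to even exponent (or don't appear), so by the two-squares theorem n IS expressible as a sum of two squares.
Step 3: Build a representation. Group n = k² · m with k = 4 and m = 17 · 101 = 1717 (a product of primes ≡ 1 (mod 4)); a representation of m scales to one of n via (k·x)² + (k·y)² = k²(x² + y²). Each prime p ≡ 1 (mod 4) is itself a sum of two squares; find a² by testing p − a² for a perfect square:
  17: 17 − 1² = 16 = 4² ⇒ 17 = 1² + 4².
  101: 101 − 1² = 100 = 10² ⇒ 101 = 1² + 10².
  Combine using the Brahmagupta–Fibonacci identity (a² + b²)(c² + d²) = (ac − bd)² + (ad + bc)² = (ac + bd)² + (ad − bc)²:
  17 · 101 = 1717: from (1² + 4²)(1² + 10²), take (1·1 − 4·10, 1·10 + 4·1) = (1 − 40, 10 + 4) = (-39, 14); dropping signs (only squares matter) gives (39, 14); check 39² + 14² = 1521 + 196 = 1717 ✓.
  Scale by k = 4: (4·39, 4·14) = (156, 56).
Step 4: Order so x ≤ y and verify: 56² + 156² = 3136 + 24336 = 27472 = n. ✓

n = 27472 = 56² + 156² (one valid representation with x ≤ y).


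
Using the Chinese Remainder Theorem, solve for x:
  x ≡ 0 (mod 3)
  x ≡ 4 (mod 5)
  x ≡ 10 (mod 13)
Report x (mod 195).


Moduli 3, 5, 13 are pairwise coprime; by CRT there is a unique solution modulo M = 3 · 5 · 13 = 195.
Solve pairwise, accumulating the modulus:
  Start with x ≡ 0 (mod 3).
  Combine with x ≡ 4 (mod 5): since gcd(3, 5) = 1, we get a unique residue mod 15.
    Write x = 0 + 3·t and substitute into x ≡ 4 (mod 5): 3·t ≡ 4 − 0 = 4 (mod 5).
    The inverse of 3 mod 5 is 2 (since 3·2 = 6 = 1·5 + 1), so t ≡ 2·4 = 8 ≡ 3 (mod 5).
    Then x = 0 + 3·3 = 9, valid modulo lcm(3, 5) = 15: x ≡ 9 (mod 15).
  Combine with x ≡ 10 (mod 13): since gcd(15, 13) = 1, we get a unique residue mod 195.
    Write x = 9 + 15·t and substitute into x ≡ 10 (mod 13): 15·t ≡ 10 − 9 = 1 (mod 13).
    Reduce coefficients mod 13: 2·t ≡ 1 (mod 13).
    The inverse of 2 mod 13 is 7 (since 2·7 = 14 = 1·13 + 1), so t ≡ 7·1 = 7 ≡ 7 (mod 13).
    Then x = 9 + 15·7 = 114, valid modulo lcm(15, 13) = 195: x ≡ 114 (mod 195).
Verify: 114 mod 3 = 0 ✓, 114 mod 5 = 4 ✓, 114 mod 13 = 10 ✓.

x ≡ 114 (mod 195).


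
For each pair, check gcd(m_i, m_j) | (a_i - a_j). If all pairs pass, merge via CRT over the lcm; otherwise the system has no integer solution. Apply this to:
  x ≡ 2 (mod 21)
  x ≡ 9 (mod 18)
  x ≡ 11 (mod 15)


Moduli 21, 18, 15 are not pairwise coprime, so CRT works modulo lcm(m_i) when all pairwise compatibility conditions hold.
Pairwise compatibility: gcd(m_i, m_j) must divide a_i - a_j for every pair.
Merge one congruence at a time:
  Start: x ≡ 2 (mod 21).
  Combine with x ≡ 9 (mod 18): gcd(21, 18) = 3, and 9 - 2 = 7 is NOT divisible by 3.
    ⇒ system is inconsistent (no integer solution).

No solution (the system is inconsistent).


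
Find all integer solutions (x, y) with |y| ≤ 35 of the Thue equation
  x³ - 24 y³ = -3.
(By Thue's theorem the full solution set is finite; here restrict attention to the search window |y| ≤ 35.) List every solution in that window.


The equation is x³ - 24y³ = -3. For fixed y, x³ = 24·y³ − 3, so a solution requires the RHS to be a perfect cube.
Strategy: iterate y from -35 to 35, compute RHS = 24·y³ − 3, and check whether it is a (positive or negative) perfect cube.
Check small values of y:
  y = 0: RHS = -3 is not a perfect cube.
  y = 1: RHS = 21 is not a perfect cube.
  y = -1: RHS = -27 = (-3)³ ⇒ x = -3 works.
  y = 2: RHS = 189 is not a perfect cube.
  y = -2: RHS = -195 is not a perfect cube.
  y = 3: RHS = 645 is not a perfect cube.
  y = -3: RHS = -651 is not a perfect cube.
Continuing the search up to |y| = 35 finds no further solutions beyond those listed.
Collected solutions: (-3, -1).

Solutions (with |y| ≤ 35): (-3, -1).


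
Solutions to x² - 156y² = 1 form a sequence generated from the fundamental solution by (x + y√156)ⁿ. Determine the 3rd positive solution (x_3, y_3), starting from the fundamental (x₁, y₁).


Step 1: Find the fundamental solution (x₁, y₁) of x² - 156y² = 1.
  Expand √156 as a continued fraction. a₀ = ⌊√156⌋ = 12; iterate m_{k+1} = d_k·a_k − m_k, d_{k+1} = (156 − m_{k+1}²)/d_k, a_{k+1} = ⌊(a₀ + m_{k+1})/d_{k+1}⌋ (starting m₀ = 0, d₀ = 1), with convergents p_k = a_k·p_{k-1} + p_{k-2}, q_k = a_k·q_{k-1} + q_{k-2} (p₋₁ = 1, q₋₁ = 0):
  k = 0: a₀ = 12; p₀/q₀ = 12/1; p₀² − 156·q₀² = 144 − 156 = -12.
  k = 1: m = 12, d = 12, a = ⌊(12 + 12)/12⌋ = 2; p/q = (2·12 + 1)/(2·1 + 0) = 25/2; p² − 156·q² = 625 − 624 = 1.
  The first convergent with p² − 156·q² = 1 gives the fundamental solution (x₁, y₁) = (25, 2).
Step 2: Apply the recurrence (x_{n+1}, y_{n+1}) = (x₁x_n + 156y₁y_n, x₁y_n + y₁x_n) repeatedly.
  From (x_1, y_1) = (25, 2): x_2 = 25·25 + 156·2·2 = 1249; y_2 = 25·2 + 2·25 = 100.
  From (x_2, y_2) = (1249, 100): x_3 = 25·1249 + 156·2·100 = 62425; y_3 = 25·100 + 2·1249 = 4998.
Step 3: Verify x_3² - 156·y_3² = 3896880625 - 3896880624 = 1 (should be 1). ✓

(x_1, y_1) = (25, 2); (x_3, y_3) = (62425, 4998).


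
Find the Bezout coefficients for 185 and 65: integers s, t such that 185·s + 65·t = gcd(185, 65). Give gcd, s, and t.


Euclidean algorithm on (185, 65) — divide until remainder is 0:
  185 = 2 · 65 + 55
  65 = 1 · 55 + 10
  55 = 5 · 10 + 5
  10 = 2 · 5 + 0
gcd(185, 65) = 5.
Track Bezout coefficients alongside the remainders: start with r₀ = 185 = a·1 + b·0 (s = 1, t = 0) and r₁ = 65 = a·0 + b·1 (s = 0, t = 1); each new remainder r_{k+1} = r_{k-1} − q_k·r_k inherits s_{k+1} = s_{k-1} − q_k·s_k, t_{k+1} = t_{k-1} − q_k·t_k, so r_k = a·s_k + b·t_k at every step:
  q = 2: r = 55, s = 1 − 2·0 = 1, t = 0 − 2·1 = -2  (check: 185·1 + 65·(-2) = 55)
  q = 1: r = 10, s = 0 − 1·1 = -1, t = 1 − 1·(-2) = 3  (check: 185·(-1) + 65·3 = 10)
  q = 5: r = 5, s = 1 − 5·(-1) = 6, t = -2 − 5·3 = -17  (check: 185·6 + 65·(-17) = 5)
The row with r = 5 (the gcd) gives the Bezout coefficients s = 6, t = -17.
Result: 185 · (6) + 65 · (-17) = 5.

gcd(185, 65) = 5; s = 6, t = -17 (check: 185·6 + 65·(-17) = 5).


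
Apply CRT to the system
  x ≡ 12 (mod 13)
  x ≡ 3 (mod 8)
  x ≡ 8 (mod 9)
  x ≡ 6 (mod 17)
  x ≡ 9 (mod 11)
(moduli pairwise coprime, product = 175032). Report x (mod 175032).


Product of moduli M = 13 · 8 · 9 · 17 · 11 = 175032.
Merge one congruence at a time:
  Start: x ≡ 12 (mod 13).
  Combine with x ≡ 3 (mod 8); new modulus lcm = 104.
    Write x = 12 + 13·t and substitute into x ≡ 3 (mod 8): 13·t ≡ 3 − 12 = -9 (mod 8).
    Reduce coefficients mod 8: 5·t ≡ 7 (mod 8).
    The inverse of 5 mod 8 is 5 (since 5·5 = 25 = 3·8 + 1), so t ≡ 5·7 = 35 ≡ 3 (mod 8).
    Then x = 12 + 13·3 = 51, valid modulo lcm(13, 8) = 104: x ≡ 51 (mod 104).
  Combine with x ≡ 8 (mod 9); new modulus lcm = 936.
    Write x = 51 + 104·t and substitute into x ≡ 8 (mod 9): 104·t ≡ 8 − 51 = -43 (mod 9).
    Reduce coefficients mod 9: 5·t ≡ 2 (mod 9).
    The inverse of 5 mod 9 is 2 (since 5·2 = 10 = 1·9 + 1), so t ≡ 2·2 = 4 ≡ 4 (mod 9).
    Then x = 51 + 104·4 = 467, valid modulo lcm(104, 9) = 936: x ≡ 467 (mod 936).
  Combine with x ≡ 6 (mod 17); new modulus lcm = 15912.
    Write x = 467 + 936·t and substitute into x ≡ 6 (mod 17): 936·t ≡ 6 − 467 = -461 (mod 17).
    Reduce coefficients mod 17: 1·t ≡ 15 (mod 17).
    So t ≡ 15 (mod 17).
    Then x = 467 + 936·15 = 14507, valid modulo lcm(936, 17) = 15912: x ≡ 14507 (mod 15912).
  Combine with x ≡ 9 (mod 11); new modulus lcm = 175032.
    Write x = 14507 + 15912·t and substitute into x ≡ 9 (mod 11): 15912·t ≡ 9 − 14507 = -14498 (mod 11).
    Reduce coefficients mod 11: 6·t ≡ 0 (mod 11).
    The inverse of 6 mod 11 is 2 (since 6·2 = 12 = 1·11 + 1), so t ≡ 2·0 = 0 ≡ 0 (mod 11).
    Then x = 14507 + 15912·0 = 14507, valid modulo lcm(15912, 11) = 175032: x ≡ 14507 (mod 175032).
Verify against each original: 14507 mod 13 = 12, 14507 mod 8 = 3, 14507 mod 9 = 8, 14507 mod 17 = 6, 14507 mod 11 = 9.

x ≡ 14507 (mod 175032).
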